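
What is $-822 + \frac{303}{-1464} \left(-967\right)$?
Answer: $- \frac{303469}{488} \approx -621.86$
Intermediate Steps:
$-822 + \frac{303}{-1464} \left(-967\right) = -822 + 303 \left(- \frac{1}{1464}\right) \left(-967\right) = -822 - - \frac{97667}{488} = -822 + \frac{97667}{488} = - \frac{303469}{488}$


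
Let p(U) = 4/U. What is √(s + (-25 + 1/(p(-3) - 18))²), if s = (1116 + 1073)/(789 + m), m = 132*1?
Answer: √1797596089485/53418 ≈ 25.099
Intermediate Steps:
m = 132
s = 2189/921 (s = (1116 + 1073)/(789 + 132) = 2189/921 ≈ 2.3768)
√(s + (-25 + 1/(p(-3) - 18))²) = √(2189/921 + (-25 + 1/(4/(-3) - 18))²) = √(2189/921 + (-25 + 1/(4*(-⅓) - 18))²) = √(2189/921 + (-25 + 1/(-4/3 - 18))²) = √(2189/921 + (-25 + 1/(-58/3))²) = √(2189/921 + (-25 - 3/58)²) = √(2189/921 + (-1453/58)²) = √(2189/921 + 2111209/3364) = √(1951787285/3098244) = √1797596089485/53418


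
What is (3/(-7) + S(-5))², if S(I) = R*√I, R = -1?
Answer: -236/49 + 6*I*√5/7 ≈ -4.8163 + 1.9166*I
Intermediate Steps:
S(I) = -√I
(3/(-7) + S(-5))² = (3/(-7) - √(-5))² = (3*(-⅐) - I*√5)² = (-3/7 - I*√5)²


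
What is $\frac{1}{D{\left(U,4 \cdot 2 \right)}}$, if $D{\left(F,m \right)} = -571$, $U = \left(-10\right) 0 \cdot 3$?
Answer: $- \frac{1}{571} \approx -0.0017513$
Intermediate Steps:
$U = 0$ ($U = 0 \cdot 3 = 0$)
$\frac{1}{D{\left(U,4 \cdot 2 \right)}} = \frac{1}{-571} = - \frac{1}{571}$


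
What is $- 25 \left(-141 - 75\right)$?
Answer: $5400$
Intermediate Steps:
$- 25 \left(-141 - 75\right) = \left(-25\right) \left(-216\right) = 5400$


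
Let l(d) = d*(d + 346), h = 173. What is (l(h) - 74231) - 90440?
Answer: -74884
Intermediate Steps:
l(d) = d*(346 + d)
(l(h) - 74231) - 90440 = (173*(346 + 173) - 74231) - 90440 = (173*519 - 74231) - 90440 = (89787 - 74231) - 90440 = 15556 - 90440 = -74884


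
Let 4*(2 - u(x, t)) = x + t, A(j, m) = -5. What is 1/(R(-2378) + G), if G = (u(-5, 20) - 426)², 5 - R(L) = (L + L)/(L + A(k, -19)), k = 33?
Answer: 38128/6976397087 ≈ 5.4653e-6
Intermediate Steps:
u(x, t) = 2 - t/4 - x/4 (u(x, t) = 2 - (x + t)/4 = 2 - (t + x)/4 = 2 + (-t/4 - x/4) = 2 - t/4 - x/4)
R(L) = 5 - 2*L/(-5 + L) (R(L) = 5 - (L + L)/(L - 5) = 5 - 2*L/(-5 + L))
G = 2927521/16 (G = ((2 - ¼*20 - ¼*(-5)) - 426)² = ((2 - 5 + 5/4) - 426)² = (-7/4 - 426)² = (-1711/4)² = 2927521/16 ≈ 1.8297e+5)
1/(R(-2378) + G) = 1/((-25 + 3*(-2378))/(-5 - 2378) + 2927521/16) = 1/((-25 - 7134)/(-2383) + 2927521/16) = 1/(-1/2383*(-7159) + 2927521/16) = 1/(7159/2383 + 2927521/16) = 1/(6976397087/38128) = 38128/6976397087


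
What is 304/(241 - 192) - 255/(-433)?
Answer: 144127/21217 ≈ 6.7930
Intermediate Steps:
304/(241 - 192) - 255/(-433) = 304/49 - 255*(-1/433) = 304*(1/49) + 255/433 = 304/49 + 255/433 = 144127/21217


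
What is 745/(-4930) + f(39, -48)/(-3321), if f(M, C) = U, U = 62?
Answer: -555961/3274506 ≈ -0.16978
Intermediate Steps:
f(M, C) = 62
745/(-4930) + f(39, -48)/(-3321) = 745/(-4930) + 62/(-3321) = 745*(-1/4930) + 62*(-1/3321) = -149/986 - 62/3321 = -555961/3274506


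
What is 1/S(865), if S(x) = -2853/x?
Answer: -865/2853 ≈ -0.30319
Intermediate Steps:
1/S(865) = 1/(-2853/865) = -865/2853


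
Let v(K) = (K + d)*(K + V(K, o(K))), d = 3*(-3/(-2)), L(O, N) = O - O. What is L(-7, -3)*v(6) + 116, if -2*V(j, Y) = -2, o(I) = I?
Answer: 116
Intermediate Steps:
V(j, Y) = 1 (V(j, Y) = -1/2*(-2) = 1)
L(O, N) = 0
d = 9/2 (d = 3*(-3*(-1/2)) = 3*(3/2) = 9/2 ≈ 4.5000)
v(K) = (1 + K)*(9/2 + K) (v(K) = (K + 9/2)*(K + 1) = (9/2 + K)*(1 + K) = (1 + K)*(9/2 + K))
L(-7, -3)*v(6) + 116 = 0*(9/2 + 6**2 + (11/2)*6) + 116 = 0*(9/2 + 36 + 33) + 116 = 0*(147/2) + 116 = 0 + 116 = 116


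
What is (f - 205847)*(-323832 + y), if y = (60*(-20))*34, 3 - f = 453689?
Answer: 240486836856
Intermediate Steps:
f = -453686 (f = 3 - 1*453689 = 3 - 453689 = -453686)
y = -40800 (y = -1200*34 = -40800)
(f - 205847)*(-323832 + y) = (-453686 - 205847)*(-323832 - 40800) = -659533*(-364632) = 240486836856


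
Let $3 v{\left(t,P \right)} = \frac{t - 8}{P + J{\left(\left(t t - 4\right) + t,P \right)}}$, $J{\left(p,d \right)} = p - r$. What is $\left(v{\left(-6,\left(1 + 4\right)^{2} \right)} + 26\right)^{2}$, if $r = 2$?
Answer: $\frac{295936}{441} \approx 671.06$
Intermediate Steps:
$J{\left(p,d \right)} = -2 + p$ ($J{\left(p,d \right)} = p - 2 = -2 + p$)
$v{\left(t,P \right)} = \frac{-8 + t}{3 \left(-6 + P + t + t^{2}\right)}$ ($v{\left(t,P \right)} = \frac{\left(t - 8\right) \frac{1}{P - \left(6 - t - t t\right)}}{3} = \frac{\left(-8 + t\right) \frac{1}{P - \left(6 - t - t^{2}\right)}}{3} = \frac{\left(-8 + t\right) \frac{1}{P + \left(-6 + t + t^{2}\right)}}{3} = \frac{\left(-8 + t\right) \frac{1}{-6 + P + t + t^{2}}}{3} = \frac{\frac{1}{-6 + P + t + t^{2}} \left(-8 + t\right)}{3} = \frac{-8 + t}{3 \left(-6 + P + t + t^{2}\right)}$)
$\left(v{\left(-6,\left(1 + 4\right)^{2} \right)} + 26\right)^{2} = \left(\frac{- \frac{8}{3} + \frac{1}{3} \left(-6\right)}{-6 + \left(1 + 4\right)^{2} - 6 + \left(-6\right)^{2}} + 26\right)^{2} = \left(\frac{- \frac{8}{3} - 2}{-6 + 5^{2} - 6 + 36} + 26\right)^{2} = \left(\frac{1}{-6 + 25 - 6 + 36} \left(- \frac{14}{3}\right) + 26\right)^{2} = \left(\frac{1}{49} \left(- \frac{14}{3}\right) + 26\right)^{2} = \left(- \frac{2}{21} + 26\right)^{2} = \left(\frac{544}{21}\right)^{2} = \frac{295936}{441}$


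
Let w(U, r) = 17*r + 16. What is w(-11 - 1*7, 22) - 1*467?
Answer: -77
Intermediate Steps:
w(U, r) = 16 + 17*r
w(-11 - 1*7, 22) - 1*467 = (16 + 17*22) - 1*467 = (16 + 374) - 467 = 390 - 467 = -77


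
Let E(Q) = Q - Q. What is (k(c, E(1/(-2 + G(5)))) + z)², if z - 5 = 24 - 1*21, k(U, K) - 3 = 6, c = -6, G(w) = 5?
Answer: 289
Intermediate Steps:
E(Q) = 0
k(U, K) = 9 (k(U, K) = 3 + 6 = 9)
z = 8 (z = 5 + (24 - 1*21) = 5 + (24 - 21) = 5 + 3 = 8)
(k(c, E(1/(-2 + G(5)))) + z)² = (9 + 8)² = 17² = 289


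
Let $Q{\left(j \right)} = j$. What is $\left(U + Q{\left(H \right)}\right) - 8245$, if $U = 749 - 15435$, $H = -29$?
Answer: $-22960$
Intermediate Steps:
$U = -14686$
$\left(U + Q{\left(H \right)}\right) - 8245 = \left(-14686 - 29\right) - 8245 = -14715 - 8245 = -22960$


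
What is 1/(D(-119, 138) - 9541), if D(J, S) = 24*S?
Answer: -1/6229 ≈ -0.00016054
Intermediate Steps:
1/(D(-119, 138) - 9541) = 1/(24*138 - 9541) = 1/(3312 - 9541) = 1/(-6229) = -1/6229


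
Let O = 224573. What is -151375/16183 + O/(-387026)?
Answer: -62220325609/6263241758 ≈ -9.9342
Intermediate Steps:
-151375/16183 + O/(-387026) = -151375/16183 + 224573/(-387026) = -151375*1/16183 + 224573*(-1/387026) = -151375/16183 - 224573/387026 = -62220325609/6263241758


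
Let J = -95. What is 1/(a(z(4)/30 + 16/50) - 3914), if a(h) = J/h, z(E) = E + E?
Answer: -44/179341 ≈ -0.00024534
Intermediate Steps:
z(E) = 2*E
a(h) = -95/h
1/(a(z(4)/30 + 16/50) - 3914) = 1/(-95/((2*4)/30 + 16/50) - 3914) = 1/(-95/(8*(1/30) + 16*(1/50)) - 3914) = 1/(-95/(4/15 + 8/25) - 3914) = 1/(-95/44/75 - 3914) = 1/(-95*75/44 - 3914) = 1/(-7125/44 - 3914) = 1/(-179341/44) = -44/179341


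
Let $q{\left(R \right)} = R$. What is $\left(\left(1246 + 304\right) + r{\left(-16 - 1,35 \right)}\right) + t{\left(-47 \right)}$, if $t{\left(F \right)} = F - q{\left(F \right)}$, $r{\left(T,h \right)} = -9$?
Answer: $1541$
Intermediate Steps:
$t{\left(F \right)} = 0$ ($t{\left(F \right)} = F - F = 0$)
$\left(\left(1246 + 304\right) + r{\left(-16 - 1,35 \right)}\right) + t{\left(-47 \right)} = \left(\left(1246 + 304\right) - 9\right) + 0 = \left(1550 - 9\right) + 0 = 1541 + 0 = 1541$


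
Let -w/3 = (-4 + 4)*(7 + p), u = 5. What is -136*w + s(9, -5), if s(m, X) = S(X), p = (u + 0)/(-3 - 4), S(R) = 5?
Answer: 5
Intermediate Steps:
p = -5/7 (p = (5 + 0)/(-3 - 4) = 5/(-7) = 5*(-1/7) = -5/7 ≈ -0.71429)
s(m, X) = 5
w = 0 (w = -3*(-4 + 4)*(7 - 5/7) = -0*44/7 = -3*0 = 0)
-136*w + s(9, -5) = -136*0 + 5 = 0 + 5 = 5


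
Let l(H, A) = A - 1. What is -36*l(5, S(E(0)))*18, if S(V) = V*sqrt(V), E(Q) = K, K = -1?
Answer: 648 + 648*I ≈ 648.0 + 648.0*I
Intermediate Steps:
E(Q) = -1
S(V) = V**(3/2)
l(H, A) = -1 + A
-36*l(5, S(E(0)))*18 = -36*(-1 + (-1)**(3/2))*18 = -36*(-1 - I)*18 = (36 + 36*I)*18 = 648 + 648*I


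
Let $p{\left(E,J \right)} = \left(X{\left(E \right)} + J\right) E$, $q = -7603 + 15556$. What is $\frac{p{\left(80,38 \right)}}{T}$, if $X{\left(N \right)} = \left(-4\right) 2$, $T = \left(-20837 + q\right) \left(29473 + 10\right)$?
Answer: $- \frac{600}{94964743} \approx -6.3181 \cdot 10^{-6}$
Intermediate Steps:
$q = 7953$
$T = -379858972$ ($T = \left(-20837 + 7953\right) \left(29473 + 10\right) = \left(-12884\right) 29483 = -379858972$)
$X{\left(N \right)} = -8$
$p{\left(E,J \right)} = E \left(-8 + J\right)$ ($p{\left(E,J \right)} = \left(-8 + J\right) E = E \left(-8 + J\right)$)
$\frac{p{\left(80,38 \right)}}{T} = \frac{80 \left(-8 + 38\right)}{-379858972} = 80 \cdot 30 \left(- \frac{1}{379858972}\right) = 2400 \left(- \frac{1}{379858972}\right) = - \frac{600}{94964743}$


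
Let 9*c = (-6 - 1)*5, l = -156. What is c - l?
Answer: 1369/9 ≈ 152.11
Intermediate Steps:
c = -35/9 (c = ((-6 - 1)*5)/9 = (-7*5)/9 = (⅑)*(-35) = -35/9 ≈ -3.8889)
c - l = -35/9 - 1*(-156) = -35/9 + 156 = 1369/9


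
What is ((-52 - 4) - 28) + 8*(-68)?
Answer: -628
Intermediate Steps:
((-52 - 4) - 28) + 8*(-68) = (-56 - 28) - 544 = -84 - 544 = -628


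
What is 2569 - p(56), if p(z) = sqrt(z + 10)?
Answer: 2569 - sqrt(66) ≈ 2560.9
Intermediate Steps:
p(z) = sqrt(10 + z)
2569 - p(56) = 2569 - sqrt(10 + 56) = 2569 - sqrt(66)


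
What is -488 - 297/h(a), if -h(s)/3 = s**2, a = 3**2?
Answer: -4381/9 ≈ -486.78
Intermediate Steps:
a = 9
h(s) = -3*s**2
-488 - 297/h(a) = -488 - 297/(-3*9**2) = -488 - 297/(-3*81) = -488 - 297/(-243) = -488 - 1/243*(-297) = -488 + 11/9 = -4381/9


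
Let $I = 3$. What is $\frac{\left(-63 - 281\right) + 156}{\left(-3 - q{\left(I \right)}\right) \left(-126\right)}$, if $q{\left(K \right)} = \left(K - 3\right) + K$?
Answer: $- \frac{47}{189} \approx -0.24868$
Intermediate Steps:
$q{\left(K \right)} = -3 + 2 K$ ($q{\left(K \right)} = \left(-3 + K\right) + K = -3 + 2 K$)
$\frac{\left(-63 - 281\right) + 156}{\left(-3 - q{\left(I \right)}\right) \left(-126\right)} = \frac{\left(-63 - 281\right) + 156}{\left(-3 - \left(-3 + 2 \cdot 3\right)\right) \left(-126\right)} = \frac{-344 + 156}{\left(-3 - \left(-3 + 6\right)\right) \left(-126\right)} = - \frac{188}{\left(-3 - 3\right) \left(-126\right)} = - \frac{188}{\left(-6\right) \left(-126\right)} = - \frac{188}{756} = \left(-188\right) \frac{1}{756} = - \frac{47}{189}$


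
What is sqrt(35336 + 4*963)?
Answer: 2*sqrt(9797) ≈ 197.96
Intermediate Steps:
sqrt(35336 + 4*963) = sqrt(35336 + 3852) = sqrt(39188) = 2*sqrt(9797)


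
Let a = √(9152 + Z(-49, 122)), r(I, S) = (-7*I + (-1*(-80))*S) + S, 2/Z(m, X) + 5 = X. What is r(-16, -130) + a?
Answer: -10418 + √13920218/39 ≈ -10322.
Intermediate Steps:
Z(m, X) = 2/(-5 + X)
r(I, S) = -7*I + 81*S (r(I, S) = (-7*I + 80*S) + S = -7*I + 81*S)
a = √13920218/39 (a = √(9152 + 2/(-5 + 122)) = √(9152 + 2/117) = √(1070786/117) = √13920218/39 ≈ 95.666)
r(-16, -130) + a = (-7*(-16) + 81*(-130)) + √13920218/39 = (112 - 10530) + √13920218/39 = -10418 + √13920218/39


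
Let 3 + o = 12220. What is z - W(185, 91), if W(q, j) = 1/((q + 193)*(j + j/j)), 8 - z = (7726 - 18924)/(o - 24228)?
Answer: 2952122629/417694536 ≈ 7.0677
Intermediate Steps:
o = 12217 (o = -3 + 12220 = 12217)
z = 84890/12011 (z = 8 - (7726 - 18924)/(12217 - 24228) = 8 - (-11198)/(-12011) = 8 - (-11198)*(-1)/12011 = 8 - 1*11198/12011 = 8 - 11198/12011 = 84890/12011 ≈ 7.0677)
W(q, j) = 1/((1 + j)*(193 + q)) (W(q, j) = 1/((193 + q)*(j + 1)) = 1/((193 + q)*(1 + j)) = 1/((1 + j)*(193 + q)))
z - W(185, 91) = 84890/12011 - 1/(193 + 185 + 193*91 + 91*185) = 84890/12011 - 1/(193 + 185 + 17563 + 16835) = 84890/12011 - 1/34776 = 2952122629/417694536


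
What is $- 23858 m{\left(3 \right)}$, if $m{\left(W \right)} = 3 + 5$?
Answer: $-190864$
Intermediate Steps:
$m{\left(W \right)} = 8$
$- 23858 m{\left(3 \right)} = \left(-23858\right) 8 = -190864$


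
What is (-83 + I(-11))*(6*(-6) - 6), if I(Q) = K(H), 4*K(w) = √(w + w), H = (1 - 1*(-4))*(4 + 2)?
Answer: 3486 - 21*√15 ≈ 3404.7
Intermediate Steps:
H = 30 (H = (1 + 4)*6 = 5*6 = 30)
K(w) = √2*√w/4 (K(w) = √(w + w)/4 = √(2*w)/4 = (√2*√w)/4 = √2*√w/4)
I(Q) = √15/2 (I(Q) = √2*√30/4 = √15/2)
(-83 + I(-11))*(6*(-6) - 6) = (-83 + √15/2)*(6*(-6) - 6) = (-83 + √15/2)*(-36 - 6) = (-83 + √15/2)*(-42) = 3486 - 21*√15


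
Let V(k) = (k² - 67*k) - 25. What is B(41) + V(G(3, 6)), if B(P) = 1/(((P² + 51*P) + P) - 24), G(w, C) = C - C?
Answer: -94724/3789 ≈ -25.000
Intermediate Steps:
G(w, C) = 0
B(P) = 1/(-24 + P² + 52*P) (B(P) = 1/((P² + 52*P) - 24) = 1/(-24 + P² + 52*P))
V(k) = -25 + k² - 67*k
B(41) + V(G(3, 6)) = 1/(-24 + 41² + 52*41) + (-25 + 0² - 67*0) = 1/(-24 + 1681 + 2132) + (-25 + 0 + 0) = 1/3789 - 25 = -94724/3789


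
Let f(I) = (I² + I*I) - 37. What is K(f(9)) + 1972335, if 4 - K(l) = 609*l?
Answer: 1896214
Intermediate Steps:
f(I) = -37 + 2*I² (f(I) = (I² + I²) - 37 = 2*I² - 37 = -37 + 2*I²)
K(l) = 4 - 609*l
K(f(9)) + 1972335 = (4 - 609*(-37 + 2*9²)) + 1972335 = (4 - 609*(-37 + 2*81)) + 1972335 = (4 - 609*(-37 + 162)) + 1972335 = (4 - 609*125) + 1972335 = (4 - 76125) + 1972335 = -76121 + 1972335 = 1896214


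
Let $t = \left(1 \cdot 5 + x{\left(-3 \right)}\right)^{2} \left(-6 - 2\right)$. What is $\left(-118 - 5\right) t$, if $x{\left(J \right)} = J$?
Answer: $3936$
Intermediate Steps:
$t = -32$ ($t = \left(1 \cdot 5 - 3\right)^{2} \left(-6 - 2\right) = \left(5 - 3\right)^{2} \left(-8\right) = 2^{2} \left(-8\right) = 4 \left(-8\right) = -32$)
$\left(-118 - 5\right) t = \left(-118 - 5\right) \left(-32\right) = \left(-123\right) \left(-32\right) = 3936$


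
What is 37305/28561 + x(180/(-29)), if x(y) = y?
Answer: -4059135/828269 ≈ -4.9007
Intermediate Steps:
37305/28561 + x(180/(-29)) = 37305/28561 + 180/(-29) = 37305*(1/28561) + 180*(-1/29) = 37305/28561 - 180/29 = -4059135/828269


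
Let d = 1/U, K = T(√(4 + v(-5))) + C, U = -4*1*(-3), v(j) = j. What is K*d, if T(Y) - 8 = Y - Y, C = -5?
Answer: ¼ ≈ 0.25000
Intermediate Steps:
U = 12 (U = -4*(-3) = 12)
T(Y) = 8 (T(Y) = 8 + (Y - Y) = 8 + 0 = 8)
K = 3 (K = 8 - 5 = 3)
d = 1/12 ≈ 0.083333
K*d = 3*(1/12) = ¼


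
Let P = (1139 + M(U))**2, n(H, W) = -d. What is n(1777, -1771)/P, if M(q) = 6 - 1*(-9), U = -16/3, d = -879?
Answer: 879/1331716 ≈ 0.00066005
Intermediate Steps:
U = -16/3 (U = -16*1/3 = -16/3 ≈ -5.3333)
M(q) = 15 (M(q) = 6 + 9 = 15)
n(H, W) = 879 (n(H, W) = -1*(-879) = 879)
P = 1331716 (P = (1139 + 15)**2 = 1154**2 = 1331716)
n(1777, -1771)/P = 879/1331716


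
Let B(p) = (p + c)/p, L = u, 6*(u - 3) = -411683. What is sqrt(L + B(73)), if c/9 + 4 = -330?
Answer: I*sqrt(13170284634)/438 ≈ 262.01*I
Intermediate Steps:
c = -3006 (c = -36 + 9*(-330) = -36 - 2970 = -3006)
u = -411665/6 (u = 3 + (1/6)*(-411683) = 3 - 411683/6 = -411665/6 ≈ -68611.)
L = -411665/6 ≈ -68611.
B(p) = (-3006 + p)/p (B(p) = (p - 3006)/p = (-3006 + p)/p)
sqrt(L + B(73)) = sqrt(-411665/6 + (-3006 + 73)/73) = sqrt(-411665/6 + (1/73)*(-2933)) = sqrt(-411665/6 - 2933/73) = sqrt(-30069143/438) = I*sqrt(13170284634)/438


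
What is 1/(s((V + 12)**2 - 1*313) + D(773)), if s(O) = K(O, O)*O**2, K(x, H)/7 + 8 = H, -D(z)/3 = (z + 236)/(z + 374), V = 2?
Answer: -1147/13738625652 ≈ -8.3487e-8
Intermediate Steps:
D(z) = -3*(236 + z)/(374 + z) (D(z) = -3*(z + 236)/(z + 374) = -3*(236 + z)/(374 + z))
K(x, H) = -56 + 7*H
s(O) = O**2*(-56 + 7*O) (s(O) = (-56 + 7*O)*O**2 = O**2*(-56 + 7*O))
1/(s((V + 12)**2 - 1*313) + D(773)) = 1/(7*((2 + 12)**2 - 1*313)**2*(-8 + ((2 + 12)**2 - 1*313)) + 3*(-236 - 1*773)/(374 + 773)) = 1/(7*(14**2 - 313)**2*(-8 + (14**2 - 313)) + 3*(-236 - 773)/1147) = 1/(7*(196 - 313)**2*(-8 + (196 - 313)) + 3*(1/1147)*(-1009)) = 1/(7*(-117)**2*(-8 - 117) - 3027/1147) = 1/(7*13689*(-125) - 3027/1147) = 1/(-11977875 - 3027/1147) = 1/(-13738625652/1147) = -1147/13738625652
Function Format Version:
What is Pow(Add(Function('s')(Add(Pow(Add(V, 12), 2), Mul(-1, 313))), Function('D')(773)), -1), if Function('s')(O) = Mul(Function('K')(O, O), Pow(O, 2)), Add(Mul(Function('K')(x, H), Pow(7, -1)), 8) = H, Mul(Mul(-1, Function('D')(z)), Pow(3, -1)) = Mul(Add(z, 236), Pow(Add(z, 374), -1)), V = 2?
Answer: Rational(-1147, 13738625652) ≈ -8.3487e-8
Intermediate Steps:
Function('D')(z) = Mul(-3, Pow(Add(374, z), -1), Add(236, z)) (Function('D')(z) = Mul(-3, Mul(Add(z, 236), Pow(Add(z, 374), -1))) = Mul(-3, Mul(Add(236, z), Pow(Add(374, z), -1))) = Mul(-3, Mul(Pow(Add(374, z), -1), Add(236, z))) = Mul(-3, Pow(Add(374, z), -1), Add(236, z)))
Function('K')(x, H) = Add(-56, Mul(7, H))
Function('s')(O) = Mul(Pow(O, 2), Add(-56, Mul(7, O))) (Function('s')(O) = Mul(Add(-56, Mul(7, O)), Pow(O, 2)) = Mul(Pow(O, 2), Add(-56, Mul(7, O))))
Pow(Add(Function('s')(Add(Pow(Add(V, 12), 2), Mul(-1, 313))), Function('D')(773)), -1) = Pow(Add(Mul(7, Pow(Add(Pow(Add(2, 12), 2), Mul(-1, 313)), 2), Add(-8, Add(Pow(Add(2, 12), 2), Mul(-1, 313)))), Mul(3, Pow(Add(374, 773), -1), Add(-236, Mul(-1, 773)))), -1) = Pow(Add(Mul(7, Pow(Add(Pow(14, 2), -313), 2), Add(-8, Add(Pow(14, 2), -313))), Mul(3, Pow(1147, -1), Add(-236, -773))), -1) = Pow(Add(Mul(7, Pow(Add(196, -313), 2), Add(-8, Add(196, -313))), Mul(3, Rational(1, 1147), -1009)), -1) = Pow(Add(Mul(7, Pow(-117, 2), Add(-8, -117)), Rational(-3027, 1147)), -1) = Pow(Add(Mul(7, 13689, -125), Rational(-3027, 1147)), -1) = Pow(Add(-11977875, Rational(-3027, 1147)), -1) = Pow(Rational(-13738625652, 1147), -1) = Rational(-1147, 13738625652)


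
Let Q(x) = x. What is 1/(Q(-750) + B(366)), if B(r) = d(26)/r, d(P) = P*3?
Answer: -61/45737 ≈ -0.0013337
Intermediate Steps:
d(P) = 3*P
B(r) = 78/r (B(r) = (3*26)/r = 78/r)
1/(Q(-750) + B(366)) = 1/(-750 + 78/366) = 1/(-750 + 78*(1/366)) = 1/(-750 + 13/61) = 1/(-45737/61) = -61/45737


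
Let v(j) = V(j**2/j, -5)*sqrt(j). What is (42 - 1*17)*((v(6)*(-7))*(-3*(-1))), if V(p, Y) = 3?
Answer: -1575*sqrt(6) ≈ -3857.9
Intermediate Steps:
v(j) = 3*sqrt(j)
(42 - 1*17)*((v(6)*(-7))*(-3*(-1))) = (42 - 1*17)*(((3*sqrt(6))*(-7))*(-3*(-1))) = (42 - 17)*(-21*sqrt(6)*3) = 25*(-63*sqrt(6)) = -1575*sqrt(6)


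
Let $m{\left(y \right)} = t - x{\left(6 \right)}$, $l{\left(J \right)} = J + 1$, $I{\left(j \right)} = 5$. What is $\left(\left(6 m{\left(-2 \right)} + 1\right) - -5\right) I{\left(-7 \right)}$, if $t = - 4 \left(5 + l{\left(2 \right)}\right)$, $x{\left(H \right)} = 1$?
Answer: $-960$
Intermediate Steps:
$l{\left(J \right)} = 1 + J$
$t = -32$ ($t = - 4 \left(5 + \left(1 + 2\right)\right) = - 4 \left(5 + 3\right) = \left(-4\right) 8 = -32$)
$m{\left(y \right)} = -33$ ($m{\left(y \right)} = -32 - 1 = -33$)
$\left(\left(6 m{\left(-2 \right)} + 1\right) - -5\right) I{\left(-7 \right)} = \left(\left(6 \left(-33\right) + 1\right) - -5\right) 5 = \left(\left(-198 + 1\right) + \left(-16 + 21\right)\right) 5 = \left(-197 + 5\right) 5 = \left(-192\right) 5 = -960$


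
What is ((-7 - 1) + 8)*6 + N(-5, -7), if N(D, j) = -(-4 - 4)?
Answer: 8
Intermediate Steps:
N(D, j) = 8 (N(D, j) = -1*(-8) = 8)
((-7 - 1) + 8)*6 + N(-5, -7) = ((-7 - 1) + 8)*6 + 8 = (-8 + 8)*6 + 8 = 0*6 + 8 = 0 + 8 = 8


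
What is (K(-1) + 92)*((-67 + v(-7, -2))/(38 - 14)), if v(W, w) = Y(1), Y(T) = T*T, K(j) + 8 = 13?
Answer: -1067/4 ≈ -266.75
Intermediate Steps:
K(j) = 5 (K(j) = -8 + 13 = 5)
Y(T) = T²
v(W, w) = 1 (v(W, w) = 1² = 1)
(K(-1) + 92)*((-67 + v(-7, -2))/(38 - 14)) = (5 + 92)*((-67 + 1)/(38 - 14)) = 97*(-66/24) = 97*(-66*1/24) = 97*(-11/4) = -1067/4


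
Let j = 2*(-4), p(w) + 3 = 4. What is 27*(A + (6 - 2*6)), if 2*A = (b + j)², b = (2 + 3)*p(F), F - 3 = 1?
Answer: -81/2 ≈ -40.500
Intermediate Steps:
F = 4 (F = 3 + 1 = 4)
p(w) = 1 (p(w) = -3 + 4 = 1)
j = -8
b = 5 (b = (2 + 3)*1 = 5*1 = 5)
A = 9/2 (A = (5 - 8)²/2 = (½)*(-3)² = (½)*9 = 9/2 ≈ 4.5000)
27*(A + (6 - 2*6)) = 27*(9/2 + (6 - 2*6)) = 27*(9/2 + (6 - 12)) = 27*(9/2 - 6) = 27*(-3/2) = -81/2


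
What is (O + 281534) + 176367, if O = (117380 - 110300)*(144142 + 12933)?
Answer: 1112548901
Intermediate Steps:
O = 1112091000 (O = 7080*157075 = 1112091000)
(O + 281534) + 176367 = (1112091000 + 281534) + 176367 = 1112372534 + 176367 = 1112548901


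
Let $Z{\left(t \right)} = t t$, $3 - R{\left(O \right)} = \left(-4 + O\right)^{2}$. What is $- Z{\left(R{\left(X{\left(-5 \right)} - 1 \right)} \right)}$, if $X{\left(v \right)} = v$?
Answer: $-9409$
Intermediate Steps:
$R{\left(O \right)} = 3 - \left(-4 + O\right)^{2}$
$Z{\left(t \right)} = t^{2}$
$- Z{\left(R{\left(X{\left(-5 \right)} - 1 \right)} \right)} = - \left(3 - \left(-4 - 6\right)^{2}\right)^{2} = - \left(3 - \left(-10\right)^{2}\right)^{2} = - \left(3 - 100\right)^{2} = - \left(-97\right)^{2} = \left(-1\right) 9409 = -9409$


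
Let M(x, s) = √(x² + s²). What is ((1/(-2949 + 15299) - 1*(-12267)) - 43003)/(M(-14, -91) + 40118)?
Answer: -585706751257/764486587325 + 2657127193*√173/19876651270450 ≈ -0.76439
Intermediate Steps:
M(x, s) = √(s² + x²)
((1/(-2949 + 15299) - 1*(-12267)) - 43003)/(M(-14, -91) + 40118) = ((1/(-2949 + 15299) - 1*(-12267)) - 43003)/(√((-91)² + (-14)²) + 40118) = ((1/12350 + 12267) - 43003)/(√(8281 + 196) + 40118) = ((1/12350 + 12267) - 43003)/(√8477 + 40118) = (151497451/12350 - 43003)/(7*√173 + 40118) = -379589599/(12350*(40118 + 7*√173))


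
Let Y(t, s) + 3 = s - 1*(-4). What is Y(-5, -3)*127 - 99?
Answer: -353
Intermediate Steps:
Y(t, s) = 1 + s (Y(t, s) = -3 + (s - 1*(-4)) = -3 + (s + 4) = -3 + (4 + s) = 1 + s)
Y(-5, -3)*127 - 99 = (1 - 3)*127 - 99 = -2*127 - 99 = -254 - 99 = -353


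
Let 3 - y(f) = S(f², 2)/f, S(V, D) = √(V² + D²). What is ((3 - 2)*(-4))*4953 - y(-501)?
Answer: -19815 - 53*√22428445/501 ≈ -20316.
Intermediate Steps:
S(V, D) = √(D² + V²)
y(f) = 3 - √(4 + f⁴)/f (y(f) = 3 - √(2² + (f²)²)/f = 3 - √(4 + f⁴)/f)
((3 - 2)*(-4))*4953 - y(-501) = ((3 - 2)*(-4))*4953 - (3 - 1*√(4 + (-501)⁴)/(-501)) = (1*(-4))*4953 - (3 - 1*(-1/501)*√(4 + 63001502001)) = -4*4953 - (3 - 1*(-1/501)*√63001502005) = -19812 - (3 - 1*(-1/501)*53*√22428445) = -19812 - (3 + 53*√22428445/501) = -19812 + (-3 - 53*√22428445/501) = -19815 - 53*√22428445/501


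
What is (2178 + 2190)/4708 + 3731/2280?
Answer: 6881147/2683560 ≈ 2.5642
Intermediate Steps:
(2178 + 2190)/4708 + 3731/2280 = 4368*(1/4708) + 3731*(1/2280) = 1092/1177 + 3731/2280 = 6881147/2683560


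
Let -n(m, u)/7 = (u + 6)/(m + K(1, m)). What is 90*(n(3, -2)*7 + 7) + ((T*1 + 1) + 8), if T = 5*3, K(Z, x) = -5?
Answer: 9474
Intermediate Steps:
T = 15
n(m, u) = -7*(6 + u)/(-5 + m) (n(m, u) = -7*(u + 6)/(m - 5) = -7*(6 + u)/(-5 + m))
90*(n(3, -2)*7 + 7) + ((T*1 + 1) + 8) = 90*((7*(-6 - 1*(-2))/(-5 + 3))*7 + 7) + ((15*1 + 1) + 8) = 90*((7*(-6 + 2)/(-2))*7 + 7) + ((15 + 1) + 8) = 90*((7*(-1/2)*(-4))*7 + 7) + (16 + 8) = 90*(14*7 + 7) + 24 = 90*(98 + 7) + 24 = 90*105 + 24 = 9450 + 24 = 9474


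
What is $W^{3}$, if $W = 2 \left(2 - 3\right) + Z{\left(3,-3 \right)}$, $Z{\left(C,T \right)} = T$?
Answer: $-125$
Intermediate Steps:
$W = -5$ ($W = 2 \left(2 - 3\right) - 3 = 2 \left(-1\right) - 3 = -2 - 3 = -5$)
$W^{3} = \left(-5\right)^{3} = -125$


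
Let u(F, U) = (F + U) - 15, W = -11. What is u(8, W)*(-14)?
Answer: 252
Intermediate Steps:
u(F, U) = -15 + F + U
u(8, W)*(-14) = (-15 + 8 - 11)*(-14) = -18*(-14) = 252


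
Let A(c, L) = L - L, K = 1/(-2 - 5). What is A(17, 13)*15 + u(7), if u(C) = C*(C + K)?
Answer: 48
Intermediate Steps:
K = -⅐ (K = 1/(-7) = -⅐ ≈ -0.14286)
A(c, L) = 0
u(C) = C*(-⅐ + C) (u(C) = C*(C - ⅐) = C*(-⅐ + C))
A(17, 13)*15 + u(7) = 0*15 + 7*(-⅐ + 7) = 0 + 7*(48/7) = 0 + 48 = 48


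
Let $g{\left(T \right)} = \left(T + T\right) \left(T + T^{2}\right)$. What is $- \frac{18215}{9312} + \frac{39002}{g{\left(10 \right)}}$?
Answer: $\frac{40389203}{2560800} \approx 15.772$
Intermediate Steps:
$g{\left(T \right)} = 2 T \left(T + T^{2}\right)$
$- \frac{18215}{9312} + \frac{39002}{g{\left(10 \right)}} = - \frac{18215}{9312} + \frac{39002}{2 \cdot 10^{2} \left(1 + 10\right)} = \left(-18215\right) \frac{1}{9312} + \frac{39002}{2 \cdot 100 \cdot 11} = - \frac{18215}{9312} + \frac{39002}{2200} = - \frac{18215}{9312} + 39002 \cdot \frac{1}{2200} = - \frac{18215}{9312} + \frac{19501}{1100} = \frac{40389203}{2560800}$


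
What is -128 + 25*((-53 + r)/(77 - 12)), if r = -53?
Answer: -2194/13 ≈ -168.77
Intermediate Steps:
-128 + 25*((-53 + r)/(77 - 12)) = -128 + 25*((-53 - 53)/(77 - 12)) = -128 + 25*(-106/65) = -128 - 530/13 = -2194/13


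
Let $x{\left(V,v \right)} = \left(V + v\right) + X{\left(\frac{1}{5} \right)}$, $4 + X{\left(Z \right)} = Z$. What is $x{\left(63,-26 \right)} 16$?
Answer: $\frac{2656}{5} \approx 531.2$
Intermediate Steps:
$X{\left(Z \right)} = -4 + Z$
$x{\left(V,v \right)} = - \frac{19}{5} + V + v$ ($x{\left(V,v \right)} = \left(V + v\right) - \left(4 - \frac{1}{5}\right) = \left(V + v\right) + \left(-4 + \frac{1}{5}\right) = \left(V + v\right) - \frac{19}{5} = - \frac{19}{5} + V + v$)
$x{\left(63,-26 \right)} 16 = \left(- \frac{19}{5} + 63 - 26\right) 16 = \frac{166}{5} \cdot 16 = \frac{2656}{5}$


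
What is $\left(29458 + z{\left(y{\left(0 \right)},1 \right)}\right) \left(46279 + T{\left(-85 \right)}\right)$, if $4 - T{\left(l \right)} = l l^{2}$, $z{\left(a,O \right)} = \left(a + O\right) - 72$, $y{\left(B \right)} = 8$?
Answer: $19412693160$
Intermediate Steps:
$z{\left(a,O \right)} = -72 + O + a$ ($z{\left(a,O \right)} = \left(O + a\right) - 72 = -72 + O + a$)
$T{\left(l \right)} = 4 - l^{3}$ ($T{\left(l \right)} = 4 - l l^{2} = 4 - l^{3}$)
$\left(29458 + z{\left(y{\left(0 \right)},1 \right)}\right) \left(46279 + T{\left(-85 \right)}\right) = \left(29458 + \left(-72 + 1 + 8\right)\right) \left(46279 + \left(4 - \left(-85\right)^{3}\right)\right) = \left(29458 - 63\right) \left(46279 + \left(4 - -614125\right)\right) = 29395 \left(46279 + \left(4 + 614125\right)\right) = 29395 \left(46279 + 614129\right) = 29395 \cdot 660408 = 19412693160$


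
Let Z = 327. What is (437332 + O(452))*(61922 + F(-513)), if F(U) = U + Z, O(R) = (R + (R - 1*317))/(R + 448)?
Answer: 6074812938958/225 ≈ 2.6999e+10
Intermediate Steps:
O(R) = (-317 + 2*R)/(448 + R) (O(R) = (R + (R - 317))/(448 + R) = (R + (-317 + R))/(448 + R) = (-317 + 2*R)/(448 + R))
F(U) = 327 + U (F(U) = U + 327 = 327 + U)
(437332 + O(452))*(61922 + F(-513)) = (437332 + (-317 + 2*452)/(448 + 452))*(61922 + (327 - 513)) = (437332 + (-317 + 904)/900)*(61922 - 186) = (437332 + (1/900)*587)*61736 = (437332 + 587/900)*61736 = (393599387/900)*61736 = 6074812938958/225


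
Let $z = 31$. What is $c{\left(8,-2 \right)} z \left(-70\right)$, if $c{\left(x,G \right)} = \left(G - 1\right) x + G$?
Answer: $56420$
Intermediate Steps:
$c{\left(x,G \right)} = G + x \left(-1 + G\right)$ ($c{\left(x,G \right)} = \left(G - 1\right) x + G = \left(-1 + G\right) x + G = x \left(-1 + G\right) + G = G + x \left(-1 + G\right)$)
$c{\left(8,-2 \right)} z \left(-70\right) = \left(-2 - 8 - 16\right) 31 \left(-70\right) = \left(-26\right) 31 \left(-70\right) = \left(-806\right) \left(-70\right) = 56420$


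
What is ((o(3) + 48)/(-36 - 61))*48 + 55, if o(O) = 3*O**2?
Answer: 1735/97 ≈ 17.887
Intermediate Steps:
((o(3) + 48)/(-36 - 61))*48 + 55 = ((3*3**2 + 48)/(-36 - 61))*48 + 55 = ((3*9 + 48)/(-97))*48 + 55 = ((27 + 48)*(-1/97))*48 + 55 = (75*(-1/97))*48 + 55 = -75/97*48 + 55 = -3600/97 + 55 = 1735/97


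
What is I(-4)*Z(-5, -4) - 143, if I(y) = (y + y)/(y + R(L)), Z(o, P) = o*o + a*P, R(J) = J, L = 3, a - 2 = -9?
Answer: 281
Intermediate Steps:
a = -7 (a = 2 - 9 = -7)
Z(o, P) = o² - 7*P (Z(o, P) = o*o - 7*P = o² - 7*P)
I(y) = 2*y/(3 + y) (I(y) = (y + y)/(y + 3) = (2*y)/(3 + y) = 2*y/(3 + y))
I(-4)*Z(-5, -4) - 143 = (2*(-4)/(3 - 4))*((-5)² - 7*(-4)) - 143 = (2*(-4)/(-1))*(25 + 28) - 143 = (2*(-4)*(-1))*53 - 143 = 8*53 - 143 = 424 - 143 = 281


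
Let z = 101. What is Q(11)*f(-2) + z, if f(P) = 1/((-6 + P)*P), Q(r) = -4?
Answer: 403/4 ≈ 100.75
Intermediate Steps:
f(P) = 1/(P*(-6 + P))
Q(11)*f(-2) + z = -4/((-2)*(-6 - 2)) + 101 = -(-2)/(-8) + 101 = -(-2)*(-1)/8 + 101 = -4*1/16 + 101 = -1/4 + 101 = 403/4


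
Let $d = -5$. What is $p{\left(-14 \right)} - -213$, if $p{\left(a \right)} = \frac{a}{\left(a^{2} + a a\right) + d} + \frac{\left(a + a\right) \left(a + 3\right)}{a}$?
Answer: $\frac{73903}{387} \approx 190.96$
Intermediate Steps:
$p{\left(a \right)} = 6 + 2 a + \frac{a}{-5 + 2 a^{2}}$ ($p{\left(a \right)} = \frac{a}{\left(a^{2} + a a\right) - 5} + \frac{\left(a + a\right) \left(a + 3\right)}{a} = \frac{a}{\left(a^{2} + a^{2}\right) - 5} + \frac{2 a \left(3 + a\right)}{a} = \frac{a}{2 a^{2} - 5} + \frac{2 a \left(3 + a\right)}{a} = \frac{a}{-5 + 2 a^{2}} + \left(6 + 2 a\right) = 6 + 2 a + \frac{a}{-5 + 2 a^{2}}$)
$p{\left(-14 \right)} - -213 = \frac{-30 - -126 + 4 \left(-14\right)^{3} + 12 \left(-14\right)^{2}}{-5 + 2 \left(-14\right)^{2}} - -213 = \frac{-30 + 126 + 4 \left(-2744\right) + 12 \cdot 196}{-5 + 2 \cdot 196} + 213 = \frac{-30 + 126 - 10976 + 2352}{-5 + 392} + 213 = \frac{1}{387} \left(-8528\right) + 213 = - \frac{8528}{387} + 213 = \frac{73903}{387}$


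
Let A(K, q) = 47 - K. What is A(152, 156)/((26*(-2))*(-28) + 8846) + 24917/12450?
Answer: 21282307/10688325 ≈ 1.9912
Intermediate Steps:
A(152, 156)/((26*(-2))*(-28) + 8846) + 24917/12450 = (47 - 1*152)/((26*(-2))*(-28) + 8846) + 24917/12450 = (47 - 152)/(-52*(-28) + 8846) + 24917*(1/12450) = -105/(1456 + 8846) + 24917/12450 = -105/10302 + 24917/12450 = -105*1/10302 + 24917/12450 = -35/3434 + 24917/12450 = 21282307/10688325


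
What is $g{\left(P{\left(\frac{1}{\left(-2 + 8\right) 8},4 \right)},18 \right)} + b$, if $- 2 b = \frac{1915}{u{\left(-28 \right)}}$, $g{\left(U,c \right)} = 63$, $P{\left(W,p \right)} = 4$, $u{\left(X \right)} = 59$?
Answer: $\frac{5519}{118} \approx 46.771$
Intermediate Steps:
$b = - \frac{1915}{118}$ ($b = - \frac{1915 \cdot \frac{1}{59}}{2} = \left(- \frac{1}{2}\right) \frac{1915}{59} = - \frac{1915}{118} \approx -16.229$)
$g{\left(P{\left(\frac{1}{\left(-2 + 8\right) 8},4 \right)},18 \right)} + b = 63 - \frac{1915}{118} = \frac{5519}{118}$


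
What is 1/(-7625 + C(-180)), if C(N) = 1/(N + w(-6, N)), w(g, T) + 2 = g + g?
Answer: -194/1479251 ≈ -0.00013115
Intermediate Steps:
w(g, T) = -2 + 2*g (w(g, T) = -2 + (g + g) = -2 + 2*g)
C(N) = 1/(-14 + N) (C(N) = 1/(N + (-2 + 2*(-6))) = 1/(N + (-2 - 12)) = 1/(N - 14) = 1/(-14 + N))
1/(-7625 + C(-180)) = 1/(-7625 + 1/(-14 - 180)) = 1/(-7625 + 1/(-194)) = 1/(-7625 - 1/194) = 1/(-1479251/194) = -194/1479251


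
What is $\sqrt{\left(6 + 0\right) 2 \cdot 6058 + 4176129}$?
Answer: $5 \sqrt{169953} \approx 2061.3$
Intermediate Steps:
$\sqrt{\left(6 + 0\right) 2 \cdot 6058 + 4176129} = \sqrt{6 \cdot 2 \cdot 6058 + 4176129} = \sqrt{12 \cdot 6058 + 4176129} = \sqrt{72696 + 4176129} = \sqrt{4248825} = 5 \sqrt{169953}$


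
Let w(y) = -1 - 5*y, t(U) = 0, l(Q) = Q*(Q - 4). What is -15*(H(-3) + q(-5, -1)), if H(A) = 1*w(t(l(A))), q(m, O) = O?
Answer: 30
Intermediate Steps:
l(Q) = Q*(-4 + Q)
H(A) = -1 (H(A) = 1*(-1 - 5*0) = 1*(-1 + 0) = 1*(-1) = -1)
-15*(H(-3) + q(-5, -1)) = -15*(-1 - 1) = -15*(-2) = 30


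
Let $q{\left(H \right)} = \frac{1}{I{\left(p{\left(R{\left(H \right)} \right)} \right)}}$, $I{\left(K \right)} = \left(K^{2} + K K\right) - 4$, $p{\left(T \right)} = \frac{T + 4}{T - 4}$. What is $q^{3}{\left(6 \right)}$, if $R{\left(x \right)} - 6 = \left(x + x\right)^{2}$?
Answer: $- \frac{151334226289}{846053699912} \approx -0.17887$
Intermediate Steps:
$R{\left(x \right)} = 6 + 4 x^{2}$ ($R{\left(x \right)} = 6 + \left(x + x\right)^{2} = 6 + \left(2 x\right)^{2} = 6 + 4 x^{2}$)
$p{\left(T \right)} = \frac{4 + T}{-4 + T}$
$I{\left(K \right)} = -4 + 2 K^{2}$ ($I{\left(K \right)} = \left(K^{2} + K^{2}\right) - 4 = 2 K^{2} - 4 = -4 + 2 K^{2}$)
$q{\left(H \right)} = \frac{1}{-4 + \frac{2 \left(10 + 4 H^{2}\right)^{2}}{\left(2 + 4 H^{2}\right)^{2}}}$ ($q{\left(H \right)} = \frac{1}{-4 + 2 \left(\frac{4 + \left(6 + 4 H^{2}\right)}{-4 + \left(6 + 4 H^{2}\right)}\right)^{2}} = \frac{1}{-4 + 2 \left(\frac{10 + 4 H^{2}}{2 + 4 H^{2}}\right)^{2}} = \frac{1}{-4 + 2 \frac{\left(10 + 4 H^{2}\right)^{2}}{\left(2 + 4 H^{2}\right)^{2}}} = \frac{1}{-4 + \frac{2 \left(10 + 4 H^{2}\right)^{2}}{\left(2 + 4 H^{2}\right)^{2}}}$)
$q^{3}{\left(6 \right)} = \left(\frac{-1 - 4 \cdot 6^{2} - 4 \cdot 6^{4}}{2 \left(-23 - 12 \cdot 6^{2} + 4 \cdot 6^{4}\right)}\right)^{3} = \left(\frac{-1 - 144 - 5184}{2 \left(-23 - 432 + 4 \cdot 1296\right)}\right)^{3} = \left(\frac{-1 - 144 - 5184}{2 \left(-23 - 432 + 5184\right)}\right)^{3} = \left(\frac{1}{2} \cdot \frac{1}{4729} \left(-5329\right)\right)^{3} = \left(- \frac{5329}{9458}\right)^{3} = - \frac{151334226289}{846053699912}$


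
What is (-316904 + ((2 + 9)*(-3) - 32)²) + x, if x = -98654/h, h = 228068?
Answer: -35656086413/114034 ≈ -3.1268e+5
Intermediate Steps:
x = -49327/114034 (x = -98654/228068 = -98654*1/228068 = -49327/114034 ≈ -0.43256)
(-316904 + ((2 + 9)*(-3) - 32)²) + x = (-316904 + ((2 + 9)*(-3) - 32)²) - 49327/114034 = (-316904 + (11*(-3) - 32)²) - 49327/114034 = (-316904 + (-33 - 32)²) - 49327/114034 = (-316904 + (-65)²) - 49327/114034 = (-316904 + 4225) - 49327/114034 = -312679 - 49327/114034 = -35656086413/114034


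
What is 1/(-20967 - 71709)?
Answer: -1/92676 ≈ -1.0790e-5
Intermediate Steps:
1/(-20967 - 71709) = 1/(-92676) = -1/92676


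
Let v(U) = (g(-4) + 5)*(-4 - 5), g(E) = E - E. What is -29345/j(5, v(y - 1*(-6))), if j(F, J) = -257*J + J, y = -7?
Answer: -5869/2304 ≈ -2.5473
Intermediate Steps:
g(E) = 0
v(U) = -45 (v(U) = (0 + 5)*(-4 - 5) = 5*(-9) = -45)
j(F, J) = -256*J
-29345/j(5, v(y - 1*(-6))) = -29345/((-256*(-45))) = -29345/11520 = -29345*1/11520 = -5869/2304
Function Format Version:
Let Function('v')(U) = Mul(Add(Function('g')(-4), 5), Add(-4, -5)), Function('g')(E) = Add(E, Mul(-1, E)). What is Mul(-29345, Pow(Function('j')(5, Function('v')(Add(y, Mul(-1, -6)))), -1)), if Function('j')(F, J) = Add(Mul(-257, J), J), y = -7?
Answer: Rational(-5869, 2304) ≈ -2.5473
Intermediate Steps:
Function('g')(E) = 0
Function('v')(U) = -45 (Function('v')(U) = Mul(Add(0, 5), Add(-4, -5)) = Mul(5, -9) = -45)
Function('j')(F, J) = Mul(-256, J)
Mul(-29345, Pow(Function('j')(5, Function('v')(Add(y, Mul(-1, -6)))), -1)) = Mul(-29345, Pow(Mul(-256, -45), -1)) = Mul(-29345, Pow(11520, -1)) = Mul(-29345, Rational(1, 11520)) = Rational(-5869, 2304)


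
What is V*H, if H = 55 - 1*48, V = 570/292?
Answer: 1995/146 ≈ 13.664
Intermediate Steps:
V = 285/146 (V = 570*(1/292) = 285/146 ≈ 1.9521)
H = 7 (H = 55 - 48 = 7)
V*H = (285/146)*7 = 1995/146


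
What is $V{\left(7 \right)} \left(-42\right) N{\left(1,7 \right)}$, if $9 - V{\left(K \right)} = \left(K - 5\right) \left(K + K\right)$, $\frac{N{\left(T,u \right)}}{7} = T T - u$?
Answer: $-33516$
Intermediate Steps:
$N{\left(T,u \right)} = - 7 u + 7 T^{2}$ ($N{\left(T,u \right)} = 7 \left(T T - u\right) = 7 \left(T^{2} - u\right) = - 7 u + 7 T^{2}$)
$V{\left(K \right)} = 9 - 2 K \left(-5 + K\right)$ ($V{\left(K \right)} = 9 - \left(K - 5\right) \left(K + K\right) = 9 - \left(-5 + K\right) 2 K = 9 - 2 K \left(-5 + K\right)$)
$V{\left(7 \right)} \left(-42\right) N{\left(1,7 \right)} = \left(9 - 2 \cdot 7^{2} + 10 \cdot 7\right) \left(-42\right) \left(\left(-7\right) 7 + 7 \cdot 1^{2}\right) = \left(9 - 98 + 70\right) \left(-42\right) \left(-49 + 7 \cdot 1\right) = \left(9 - 98 + 70\right) \left(-42\right) \left(-49 + 7\right) = \left(-19\right) \left(-42\right) \left(-42\right) = 798 \left(-42\right) = -33516$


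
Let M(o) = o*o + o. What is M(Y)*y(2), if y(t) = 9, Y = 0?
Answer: 0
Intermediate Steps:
M(o) = o + o**2 (M(o) = o**2 + o = o + o**2)
M(Y)*y(2) = (0*(1 + 0))*9 = (0*1)*9 = 0*9 = 0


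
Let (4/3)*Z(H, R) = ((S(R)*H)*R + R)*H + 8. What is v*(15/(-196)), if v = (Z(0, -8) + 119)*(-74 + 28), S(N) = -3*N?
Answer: 43125/98 ≈ 440.05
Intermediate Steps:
Z(H, R) = 6 + 3*H*(R - 3*H*R**2)/4 (Z(H, R) = 3*((((-3*R)*H)*R + R)*H + 8)/4 = 3*(((-3*H*R)*R + R)*H + 8)/4 = 3*((-3*H*R**2 + R)*H + 8)/4 = 3*((R - 3*H*R**2)*H + 8)/4 = 3*(H*(R - 3*H*R**2) + 8)/4 = 3*(8 + H*(R - 3*H*R**2))/4 = 6 + 3*H*(R - 3*H*R**2)/4)
v = -5750 (v = ((6 - 9/4*0**2*(-8)**2 + (3/4)*0*(-8)) + 119)*(-74 + 28) = ((6 - 9/4*0*64 + 0) + 119)*(-46) = ((6 + 0 + 0) + 119)*(-46) = (6 + 119)*(-46) = 125*(-46) = -5750)
v*(15/(-196)) = -86250/(-196) = -86250*(-1)/196 = -5750*(-15/196) = 43125/98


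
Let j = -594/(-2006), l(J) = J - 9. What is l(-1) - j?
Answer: -10327/1003 ≈ -10.296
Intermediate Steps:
l(J) = -9 + J
j = 297/1003 (j = -594*(-1/2006) = 297/1003 ≈ 0.29611)
l(-1) - j = (-9 - 1) - 1*297/1003 = -10 - 297/1003 = -10327/1003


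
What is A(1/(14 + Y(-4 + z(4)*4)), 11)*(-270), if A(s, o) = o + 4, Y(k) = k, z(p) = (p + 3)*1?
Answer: -4050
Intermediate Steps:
z(p) = 3 + p (z(p) = (3 + p)*1 = 3 + p)
A(s, o) = 4 + o
A(1/(14 + Y(-4 + z(4)*4)), 11)*(-270) = (4 + 11)*(-270) = 15*(-270) = -4050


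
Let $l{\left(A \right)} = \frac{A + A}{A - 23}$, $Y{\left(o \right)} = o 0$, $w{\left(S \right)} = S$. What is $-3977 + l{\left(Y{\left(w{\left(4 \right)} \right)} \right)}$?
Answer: $-3977$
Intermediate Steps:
$Y{\left(o \right)} = 0$
$l{\left(A \right)} = \frac{2 A}{-23 + A}$
$-3977 + l{\left(Y{\left(w{\left(4 \right)} \right)} \right)} = -3977 + 2 \cdot 0 \frac{1}{-23 + 0} = -3977 + 2 \cdot 0 \frac{1}{-23} = -3977 + 2 \cdot 0 \left(- \frac{1}{23}\right) = -3977 + 0 = -3977$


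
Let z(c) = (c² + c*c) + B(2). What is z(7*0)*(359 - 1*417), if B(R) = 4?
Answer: -232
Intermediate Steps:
z(c) = 4 + 2*c² (z(c) = (c² + c*c) + 4 = (c² + c²) + 4 = 2*c² + 4 = 4 + 2*c²)
z(7*0)*(359 - 1*417) = (4 + 2*(7*0)²)*(359 - 1*417) = (4 + 2*0²)*(359 - 417) = (4 + 2*0)*(-58) = (4 + 0)*(-58) = 4*(-58) = -232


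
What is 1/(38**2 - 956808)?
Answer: -1/955364 ≈ -1.0467e-6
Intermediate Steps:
1/(38**2 - 956808) = 1/(1444 - 956808) = 1/(-955364) = -1/955364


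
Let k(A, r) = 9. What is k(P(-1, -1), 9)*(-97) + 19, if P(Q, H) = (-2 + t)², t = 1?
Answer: -854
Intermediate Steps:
P(Q, H) = 1 (P(Q, H) = (-2 + 1)² = (-1)² = 1)
k(P(-1, -1), 9)*(-97) + 19 = 9*(-97) + 19 = -873 + 19 = -854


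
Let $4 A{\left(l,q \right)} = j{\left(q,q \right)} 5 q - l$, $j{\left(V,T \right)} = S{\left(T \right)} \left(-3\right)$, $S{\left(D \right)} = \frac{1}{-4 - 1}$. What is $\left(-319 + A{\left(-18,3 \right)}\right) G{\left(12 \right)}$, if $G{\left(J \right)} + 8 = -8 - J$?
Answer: $8743$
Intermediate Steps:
$S{\left(D \right)} = - \frac{1}{5}$ ($S{\left(D \right)} = \frac{1}{-5} = - \frac{1}{5}$)
$j{\left(V,T \right)} = \frac{3}{5}$ ($j{\left(V,T \right)} = \left(- \frac{1}{5}\right) \left(-3\right) = \frac{3}{5}$)
$A{\left(l,q \right)} = - \frac{l}{4} + \frac{3 q}{4}$ ($A{\left(l,q \right)} = \frac{\frac{3}{5} \cdot 5 q - l}{4} = \frac{3 q - l}{4} = \frac{- l + 3 q}{4} = - \frac{l}{4} + \frac{3 q}{4}$)
$G{\left(J \right)} = -16 - J$ ($G{\left(J \right)} = -8 - \left(8 + J\right) = -16 - J$)
$\left(-319 + A{\left(-18,3 \right)}\right) G{\left(12 \right)} = \left(-319 + \left(\left(- \frac{1}{4}\right) \left(-18\right) + \frac{3}{4} \cdot 3\right)\right) \left(-16 - 12\right) = \left(-319 + \left(\frac{9}{2} + \frac{9}{4}\right)\right) \left(-16 - 12\right) = \left(-319 + \frac{27}{4}\right) \left(-28\right) = \left(- \frac{1249}{4}\right) \left(-28\right) = 8743$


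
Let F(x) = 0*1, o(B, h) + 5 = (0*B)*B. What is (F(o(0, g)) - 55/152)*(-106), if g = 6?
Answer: 2915/76 ≈ 38.355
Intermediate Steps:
o(B, h) = -5 (o(B, h) = -5 + (0*B)*B = -5 + 0*B = -5 + 0 = -5)
F(x) = 0
(F(o(0, g)) - 55/152)*(-106) = (0 - 55/152)*(-106) = -55/152*(-106) = 2915/76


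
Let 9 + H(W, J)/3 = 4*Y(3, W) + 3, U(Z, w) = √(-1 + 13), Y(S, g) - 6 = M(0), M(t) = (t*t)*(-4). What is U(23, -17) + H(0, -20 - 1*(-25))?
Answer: 54 + 2*√3 ≈ 57.464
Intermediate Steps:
M(t) = -4*t² (M(t) = t²*(-4) = -4*t²)
Y(S, g) = 6 (Y(S, g) = 6 - 4*0² = 6 - 4*0 = 6 + 0 = 6)
U(Z, w) = 2*√3 (U(Z, w) = √12 = 2*√3)
H(W, J) = 54 (H(W, J) = -27 + 3*(4*6 + 3) = -27 + 3*(24 + 3) = -27 + 3*27 = -27 + 81 = 54)
U(23, -17) + H(0, -20 - 1*(-25)) = 2*√3 + 54 = 54 + 2*√3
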